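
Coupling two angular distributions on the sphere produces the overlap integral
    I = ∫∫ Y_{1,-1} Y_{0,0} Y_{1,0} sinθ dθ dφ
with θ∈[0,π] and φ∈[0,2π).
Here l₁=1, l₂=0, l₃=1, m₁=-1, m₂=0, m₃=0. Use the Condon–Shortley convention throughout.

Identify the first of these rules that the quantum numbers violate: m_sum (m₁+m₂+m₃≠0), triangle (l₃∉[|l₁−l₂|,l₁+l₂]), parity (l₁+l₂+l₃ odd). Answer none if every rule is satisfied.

Σmᵢ = -1  ✗
l₃∈[|l₁−l₂|,l₁+l₂]=[1,1], have l₃=1
Σlᵢ = 2 ⇒ even

m_sum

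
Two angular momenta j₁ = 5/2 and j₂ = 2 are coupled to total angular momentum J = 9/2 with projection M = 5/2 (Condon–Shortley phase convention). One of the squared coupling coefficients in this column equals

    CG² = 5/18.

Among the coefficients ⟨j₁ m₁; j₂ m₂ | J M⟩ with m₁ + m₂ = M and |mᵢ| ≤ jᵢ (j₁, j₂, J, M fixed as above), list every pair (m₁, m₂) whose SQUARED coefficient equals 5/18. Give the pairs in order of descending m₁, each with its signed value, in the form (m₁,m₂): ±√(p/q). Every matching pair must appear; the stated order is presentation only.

Admissible pairs with m₁+m₂ = M = 5/2: (1/2,2), (3/2,1), (5/2,0)
  (m₁,m₂)=(5/2,0): CG² = 1/6, CG = +√(1/6)
  (m₁,m₂)=(3/2,1): CG² = 5/9, CG = +√(5/9)
  (m₁,m₂)=(1/2,2): CG² = 5/18, CG = +√(5/18)   ← matches the target
Pairs with CG² = 5/18: (1/2,2): +√(5/18)

(1/2,2): +√(5/18)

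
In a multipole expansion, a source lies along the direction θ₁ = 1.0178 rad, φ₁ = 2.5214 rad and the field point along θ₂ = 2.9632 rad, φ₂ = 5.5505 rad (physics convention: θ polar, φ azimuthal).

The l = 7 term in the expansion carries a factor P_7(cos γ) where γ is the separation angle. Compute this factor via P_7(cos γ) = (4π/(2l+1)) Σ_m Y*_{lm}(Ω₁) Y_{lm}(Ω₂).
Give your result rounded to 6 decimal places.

Addition theorem: P_7(cos γ) = (4π/15) Σ_m Y*_{lm}(Ω₁) Y_{lm}(Ω₂), m = −7…7:
  m=-7: Y*=0.05858 - 0.15057j  Y=0.00000 - 0.00000j  product -0.00000 - 0.00000j
  m=-6: Y*=-0.31220 + 0.20435j  Y=0.00002 + 0.00005j  product -0.00002 - 0.00001j
  m=-5: Y*=0.42311 + 0.01720j  Y=-0.00065 - 0.00037j  product -0.00027 - 0.00017j
  m=-4: Y*=-0.09357 - 0.07274j  Y=0.00672 - 0.00144j  product -0.00073 - 0.00035j
  m=-3: Y*=-0.08424 - 0.28251j  Y=-0.02656 + 0.03664j  product 0.01259 + 0.00442j
  m=-2: Y*=-0.08616 + 0.25121j  Y=-0.02173 - 0.20539j  product 0.05347 + 0.01224j
  m=-1: Y*=-0.15823 + 0.11301j  Y=0.43114 + 0.38792j  product -0.11206 - 0.01266j
  m=+0: Y*=0.29287 + 0.00000j  Y=-0.65683 + 0.00000j  product -0.19237 + 0.00000j
  m=+1: Y*=0.15823 + 0.11301j  Y=-0.43114 + 0.38792j  product -0.11206 + 0.01266j
  m=+2: Y*=-0.08616 - 0.25121j  Y=-0.02173 + 0.20539j  product 0.05347 - 0.01224j
  m=+3: Y*=0.08424 - 0.28251j  Y=0.02656 + 0.03664j  product 0.01259 - 0.00442j
  m=+4: Y*=-0.09357 + 0.07274j  Y=0.00672 + 0.00144j  product -0.00073 + 0.00035j
  m=+5: Y*=-0.42311 + 0.01720j  Y=0.00065 - 0.00037j  product -0.00027 + 0.00017j
  m=+6: Y*=-0.31220 - 0.20435j  Y=0.00002 - 0.00005j  product -0.00002 + 0.00001j
  m=+7: Y*=-0.05858 - 0.15057j  Y=-0.00000 - 0.00000j  product -0.00000 + 0.00000j
Total Σ_m = -0.28640 + 0.00000j. Multiply by 0.837758: -0.23993 + 0.00000j. P_7(cos γ) = -0.239935

-0.239935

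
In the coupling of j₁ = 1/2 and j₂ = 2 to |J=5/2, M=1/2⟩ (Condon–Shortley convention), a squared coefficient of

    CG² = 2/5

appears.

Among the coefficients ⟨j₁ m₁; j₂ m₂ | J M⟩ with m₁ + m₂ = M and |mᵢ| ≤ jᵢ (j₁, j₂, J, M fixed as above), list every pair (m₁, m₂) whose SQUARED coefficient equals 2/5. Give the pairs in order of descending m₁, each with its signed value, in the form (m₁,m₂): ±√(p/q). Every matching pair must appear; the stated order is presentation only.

(-1/2,1): +√(2/5)

Admissible pairs with m₁+m₂ = M = 1/2: (-1/2,1), (1/2,0)
  (m₁,m₂)=(1/2,0): CG² = 3/5, CG = +√(3/5)
  (m₁,m₂)=(-1/2,1): CG² = 2/5, CG = +√(2/5)   ← matches the target
Pairs with CG² = 2/5: (-1/2,1): +√(2/5)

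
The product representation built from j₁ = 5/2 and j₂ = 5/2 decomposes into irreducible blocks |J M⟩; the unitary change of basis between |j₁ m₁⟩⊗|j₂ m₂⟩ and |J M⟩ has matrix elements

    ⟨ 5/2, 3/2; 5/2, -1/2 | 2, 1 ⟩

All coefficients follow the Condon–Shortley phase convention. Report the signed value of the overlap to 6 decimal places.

-0.377964  (= −√(1/7))

triangle: 3!*2!*2!/8! = 24/40320
(j±m)!: 4!*1!*2!*3!*3!*1! = 1728
prefactor² = (2J+1)*Δ*N² = 36/7
  k=0: +1/(0!*3!*1!*2!*1!*0!) = 1/12
  k=1: −1/(1!*2!*0!*1!*2!*1!) = -1/4
Σ = -1/6  ⇒  CG² = 36/7*(-1/6)² = 1/7
CG = −√(1/7) = -0.377964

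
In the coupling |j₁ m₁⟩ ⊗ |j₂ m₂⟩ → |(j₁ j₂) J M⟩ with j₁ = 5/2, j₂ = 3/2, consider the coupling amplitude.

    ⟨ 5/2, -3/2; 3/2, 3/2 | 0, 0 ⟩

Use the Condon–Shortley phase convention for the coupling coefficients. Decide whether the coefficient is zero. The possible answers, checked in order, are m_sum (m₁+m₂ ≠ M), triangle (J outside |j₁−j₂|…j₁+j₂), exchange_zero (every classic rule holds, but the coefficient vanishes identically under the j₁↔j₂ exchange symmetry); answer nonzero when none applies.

triangle

m-sum: m₁+m₂ = -3/2+3/2 = 0, M = 0  ✓
triangle: need |j₁−j₂| ≤ J ≤ j₁+j₂, i.e. J ∈ [1, 4]; J = 0 is outside ✗ ⇒ coefficient is 0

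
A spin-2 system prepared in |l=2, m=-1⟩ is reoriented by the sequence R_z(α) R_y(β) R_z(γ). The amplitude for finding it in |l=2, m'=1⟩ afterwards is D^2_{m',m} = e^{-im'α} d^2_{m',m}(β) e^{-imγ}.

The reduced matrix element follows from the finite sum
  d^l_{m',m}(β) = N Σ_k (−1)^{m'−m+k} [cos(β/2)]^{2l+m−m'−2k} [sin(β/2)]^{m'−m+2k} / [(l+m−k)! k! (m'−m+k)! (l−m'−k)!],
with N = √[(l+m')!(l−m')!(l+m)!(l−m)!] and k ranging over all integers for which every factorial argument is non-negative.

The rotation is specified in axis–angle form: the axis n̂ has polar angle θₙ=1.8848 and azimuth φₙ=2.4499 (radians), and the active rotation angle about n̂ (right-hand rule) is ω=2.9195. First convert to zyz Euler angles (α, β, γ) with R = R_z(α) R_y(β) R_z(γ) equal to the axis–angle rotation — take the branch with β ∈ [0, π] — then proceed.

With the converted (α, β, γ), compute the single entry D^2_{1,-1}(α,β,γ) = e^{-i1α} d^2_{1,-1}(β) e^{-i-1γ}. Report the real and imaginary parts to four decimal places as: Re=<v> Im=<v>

Axis–angle → zyz. n̂ = (sinθₙcosφₙ, sinθₙsinφₙ, cosθₙ) = (-0.732510, +0.606654, -0.308869), ω = 2.9195.
R = I cosω + sinω [n̂]ₓ + (1−cosω) n̂n̂ᵀ gives
  R = [+0.084524, -0.809811, +0.580571; -0.945881, -0.248419, -0.208800; +0.313314, -0.531502, -0.786982]
β = atan2(√(R₁₃²+R₂₃²), R₃₃) = 2.476698; α = atan2(R₂₃, R₁₃) mod 2π = 5.937943; γ = atan2(R₃₂, −R₃₁) mod 2π = 4.179735
D^2_{1,-1}(5.9379,2.4767,4.1797) = e^{-i·1·5.9379}·d^2_{1,-1}(2.4767)·e^{-i·-1·4.1797}. Compute d first:
Half-angle: c=0.326357, s=0.945246. N=√(6·1·1·6)=6.000000
Admissible k: 0..1 (factorial args all ≥0)
  k=0: (−1)^2·6.0000/(2)·0.3264^2·0.9452^2 = +0.285495
  k=1: (−1)^3·6.0000/(6)·0.3264^0·0.9452^4 = -0.798326
d^2_{1,-1}(2.4767) = +0.285495 -0.798326 = -0.512831
Phases: e^{-i·(1)·5.9379}=+0.940993+0.338425i, e^{-i·(-1)·4.1797}=-0.507821-0.861463i ⇒ D=+0.095549+0.503851i

Re=0.0955 Im=0.5039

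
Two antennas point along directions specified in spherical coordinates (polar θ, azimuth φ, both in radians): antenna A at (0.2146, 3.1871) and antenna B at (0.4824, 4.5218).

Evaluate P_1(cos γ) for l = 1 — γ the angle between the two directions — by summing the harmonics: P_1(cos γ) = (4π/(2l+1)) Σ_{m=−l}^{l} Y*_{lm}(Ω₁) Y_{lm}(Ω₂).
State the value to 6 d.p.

0.888672

Term-by-term m-sum for l=1 (normalisation 4π/3 = 4.188790):
  m=-1: (-0.07350 - 0.00335j) × (-0.03036 + 0.15737j) = 0.00276 - 0.01147j  (running Σ = 0.00276 - 0.01147j)
  m=0: (0.47739 + 0.00000j) × (0.43285 + 0.00000j) = 0.20664 + 0.00000j  (running Σ = 0.20940 - 0.01147j)
  m=1: (0.07350 - 0.00335j) × (0.03036 + 0.15737j) = 0.00276 + 0.01147j  (running Σ = 0.21215 + 0.00000j)
Total Σ_m = 0.21215 + 0.00000j. Multiply by 4.188790: 0.88867 + 0.00000j. P_1(cos γ) = 0.888672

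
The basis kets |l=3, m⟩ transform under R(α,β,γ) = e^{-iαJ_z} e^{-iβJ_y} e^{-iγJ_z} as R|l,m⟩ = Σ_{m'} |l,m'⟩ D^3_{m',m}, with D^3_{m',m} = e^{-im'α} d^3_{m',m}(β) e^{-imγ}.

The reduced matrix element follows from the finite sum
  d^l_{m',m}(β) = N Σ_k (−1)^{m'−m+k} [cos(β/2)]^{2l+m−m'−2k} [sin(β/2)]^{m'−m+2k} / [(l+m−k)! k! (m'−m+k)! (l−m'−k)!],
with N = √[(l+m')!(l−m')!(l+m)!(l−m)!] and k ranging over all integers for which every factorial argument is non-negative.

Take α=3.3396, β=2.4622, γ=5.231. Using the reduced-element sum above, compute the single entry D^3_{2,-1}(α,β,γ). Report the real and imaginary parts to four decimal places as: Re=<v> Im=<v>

D^3_{2,-1}(3.3396,2.4622,5.2310) = e^{-i·2·3.3396}·d^3_{2,-1}(2.4622)·e^{-i·-1·5.2310}. Compute d first:
Half-angle: c=0.333201, s=0.942856. N=√(120·1·2·24)=75.894664
The bounds max(0,m−m')=0 and min(l+m,l−m')=1 give 2 terms
  k=0: (−1)^3·75.8947/(12)·0.3332^3·0.9429^3 = -0.196103
  k=1: (−1)^4·75.8947/(24)·0.3332^1·0.9429^5 = +0.785114
d^3_{2,-1}(2.4622) = -0.196103 +0.785114 = +0.589011
Attach z-rotation phases: D = e^{-i(2)(3.3396)}·(+0.589011)·e^{-i(-1)(5.2310)} = +0.072030-0.584590i

Re=0.0720 Im=-0.5846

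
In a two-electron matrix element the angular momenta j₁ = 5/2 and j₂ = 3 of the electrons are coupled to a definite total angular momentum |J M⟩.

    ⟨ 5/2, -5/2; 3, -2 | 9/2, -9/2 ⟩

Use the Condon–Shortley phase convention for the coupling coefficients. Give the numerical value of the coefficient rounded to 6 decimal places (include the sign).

-0.674200  (= −√(5/11))

√[10·1!4!5!/11! · 0!5!1!5!0!9!] = √(41472000/11)
  +(−1)^1/∏(1,0,4,0,0,5)! = -1/2880  (running -1/2880)
⟨..|..⟩ = √(41472000/11)·(-1/2880) = -0.674200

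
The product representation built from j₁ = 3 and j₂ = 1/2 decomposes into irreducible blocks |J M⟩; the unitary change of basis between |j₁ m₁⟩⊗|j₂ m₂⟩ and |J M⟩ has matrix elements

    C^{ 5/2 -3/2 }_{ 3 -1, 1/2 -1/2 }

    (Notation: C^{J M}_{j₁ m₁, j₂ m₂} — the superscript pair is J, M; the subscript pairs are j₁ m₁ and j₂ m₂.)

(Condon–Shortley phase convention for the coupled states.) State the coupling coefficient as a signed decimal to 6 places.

√[6·1!5!0!/7! · 2!4!0!1!1!4!] = √(1152/7)
  +(−1)^0/∏(0,1,4,0,1,0)! = 1/24  (running 1/24)
⟨..|..⟩ = √(1152/7)·(1/24) = +0.534522

+0.534522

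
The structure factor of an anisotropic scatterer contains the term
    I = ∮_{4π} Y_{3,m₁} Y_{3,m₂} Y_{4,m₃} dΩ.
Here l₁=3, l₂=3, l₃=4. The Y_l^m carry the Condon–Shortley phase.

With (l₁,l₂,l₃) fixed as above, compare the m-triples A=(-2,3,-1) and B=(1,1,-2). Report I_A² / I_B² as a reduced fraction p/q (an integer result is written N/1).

3/4

Shared (l₁,l₂,l₃)=(3,3,4): N and (l;000)² cancel in I_A²/I_B².
A: Δ = 2!·4!·4!/11! = 1/34650; Racah Σ t=2..2: t=2:+1/288 = 1/288; ⇒ 3j(3 3 4; -2 3 -1)² = 5/231, sgn -1
B: Δ = 2!·4!·4!/11! = 1/34650; Racah Σ t=0..2: t=0:+1/192 t=1:−1/36 t=2:+1/192 = -5/288; ⇒ 3j(3 3 4; 1 1 -2)² = 20/693, sgn -1
I_A²/I_B² = (5/231)/(20/693) = 3/4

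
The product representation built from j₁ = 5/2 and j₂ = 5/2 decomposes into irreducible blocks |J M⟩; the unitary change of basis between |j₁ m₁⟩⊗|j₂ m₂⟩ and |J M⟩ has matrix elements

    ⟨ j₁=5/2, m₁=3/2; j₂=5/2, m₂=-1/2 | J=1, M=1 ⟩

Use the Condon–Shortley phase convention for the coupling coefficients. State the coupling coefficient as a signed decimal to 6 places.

−√(8/35) ≈ -0.478091

j₁+j₂−J=4  J+j₁−j₂=1  J−j₁+j₂=1  j₁+j₂+J+1=7
(j₁±m₁, j₂±m₂, J±M) = (4,1,2,3,2,0)
P² = 288/35
sum k=1..1:
  [1] −1/6 = -1/6
S = -1/6
C² = P²·S² = 8/35 ; C = -0.478091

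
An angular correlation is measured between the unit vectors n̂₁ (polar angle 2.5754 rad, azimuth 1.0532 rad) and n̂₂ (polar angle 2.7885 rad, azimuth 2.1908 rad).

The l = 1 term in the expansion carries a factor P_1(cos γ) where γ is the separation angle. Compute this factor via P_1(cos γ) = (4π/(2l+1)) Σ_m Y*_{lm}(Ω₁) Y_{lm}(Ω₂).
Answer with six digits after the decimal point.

0.869751

Term-by-term m-sum for l=1 (normalisation 4π/3 = 4.188790):
  m=-1: Y*=+0.091700+0.161055i  Y=-0.069418-0.097236i  product +0.009295-0.020097i
  m=+0: Y*=-0.412356-0.000000i  Y=-0.458460+0.000000i  product +0.189048+0.000000i
  m=+1: Y*=-0.091700+0.161055i  Y=+0.069418-0.097236i  product +0.009295+0.020097i
Total Σ_m = +0.207638+0.000000i. Multiply by 4.188790: +0.869751+0.000000i. P_1(cos γ) = 0.869751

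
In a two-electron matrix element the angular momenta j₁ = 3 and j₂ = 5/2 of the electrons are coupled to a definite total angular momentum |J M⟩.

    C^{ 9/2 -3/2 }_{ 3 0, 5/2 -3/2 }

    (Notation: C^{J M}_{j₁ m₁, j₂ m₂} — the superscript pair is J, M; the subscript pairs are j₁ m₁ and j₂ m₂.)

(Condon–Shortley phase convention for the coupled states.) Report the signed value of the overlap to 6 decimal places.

+√(45/154) ≈ +0.540562

√[10·1!5!4!/11! · 3!3!1!4!3!6!] = √(207360/77)
  +(−1)^0/∏(0,1,3,1,2,3)! = 1/72  (running 1/72)
  +(−1)^1/∏(1,0,2,0,3,4)! = -1/288  (running 1/96)
⟨..|..⟩ = √(207360/77)·(1/96) = +0.540562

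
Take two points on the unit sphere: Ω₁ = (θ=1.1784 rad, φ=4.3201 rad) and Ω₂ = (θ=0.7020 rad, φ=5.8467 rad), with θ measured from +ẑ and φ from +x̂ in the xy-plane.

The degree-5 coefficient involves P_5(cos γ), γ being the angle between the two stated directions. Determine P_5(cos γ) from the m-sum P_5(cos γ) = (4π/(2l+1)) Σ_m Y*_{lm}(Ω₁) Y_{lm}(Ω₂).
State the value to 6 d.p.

Summing Y*_{l m}(θ₁,φ₁)·Y_{l m}(θ₂,φ₂) over m ∈ [−5, 5]; prefactor 4π/(2·5+1) = 1.142397:
  m=-5: (-0.289051, 0.119035) × (-0.029924, 0.042666) = (0.003571, -0.015895)  (running Σ = (0.003571, -0.015895))
  m=-4: (0.000671, -0.409112) × (-0.033955, 0.191881) = (0.078478, 0.014020)  (running Σ = (0.082049, -0.001874))
  m=-3: (0.079657, 0.033110) × (0.102220, 0.382192) = (-0.004512, 0.033829)  (running Σ = (0.077537, 0.031954))
  m=-2: (0.219791, -0.219431) × (0.259708, 0.309700) = (0.125039, 0.011081)  (running Σ = (0.202576, 0.043036))
  m=-1: (0.067679, 0.163581) × (-0.004537, -0.002116) = (0.000039, -0.000885)  (running Σ = (0.202616, 0.042150))
  m=0: (0.273294, -0.000000) × (-0.392638, 0.000000) = (-0.107305, 0.000000)  (running Σ = (0.095310, 0.042150))
  m=1: (-0.067679, 0.163581) × (0.004537, -0.002116) = (0.000039, 0.000885)  (running Σ = (0.095349, 0.043036))
  m=2: (0.219791, 0.219431) × (0.259708, -0.309700) = (0.125039, -0.011081)  (running Σ = (0.220389, 0.031954))
  m=3: (-0.079657, 0.033110) × (-0.102220, 0.382192) = (-0.004512, -0.033829)  (running Σ = (0.215877, -0.001874))
  m=4: (0.000671, 0.409112) × (-0.033955, -0.191881) = (0.078478, -0.014020)  (running Σ = (0.294355, -0.015895))
  m=5: (0.289051, 0.119035) × (0.029924, 0.042666) = (0.003571, 0.015895)  (running Σ = (0.297926, 0.000000))
Σ over m = (0.297926, 0.000000); ×(4π/11) → (0.340350, 0.000000). Real part: 0.340350

0.340350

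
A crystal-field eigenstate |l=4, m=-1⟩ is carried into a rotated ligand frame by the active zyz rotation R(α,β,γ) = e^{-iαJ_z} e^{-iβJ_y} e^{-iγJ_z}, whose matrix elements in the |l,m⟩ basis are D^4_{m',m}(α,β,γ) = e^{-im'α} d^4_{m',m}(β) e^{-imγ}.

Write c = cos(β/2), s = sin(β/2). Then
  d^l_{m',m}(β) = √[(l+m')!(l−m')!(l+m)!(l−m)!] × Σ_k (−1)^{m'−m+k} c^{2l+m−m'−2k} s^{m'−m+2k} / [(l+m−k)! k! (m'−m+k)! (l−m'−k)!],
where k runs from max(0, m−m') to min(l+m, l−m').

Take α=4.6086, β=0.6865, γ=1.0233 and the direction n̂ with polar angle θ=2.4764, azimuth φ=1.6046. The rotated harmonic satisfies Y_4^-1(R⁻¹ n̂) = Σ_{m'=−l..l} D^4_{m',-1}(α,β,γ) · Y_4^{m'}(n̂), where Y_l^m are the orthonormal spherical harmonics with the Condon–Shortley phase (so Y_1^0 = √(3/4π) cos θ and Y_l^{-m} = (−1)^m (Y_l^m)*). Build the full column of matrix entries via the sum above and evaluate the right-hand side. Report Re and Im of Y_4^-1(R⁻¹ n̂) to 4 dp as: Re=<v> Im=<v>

Need the full column D^4_{m',-1} for m'=−4..4 at α=4.6086, β=0.6865, γ=1.0233.
cos(β/2)=0.941666, sin(β/2)=0.336549
d^4_{-4,-1}: single k=3 term ⇒ +0.211215;  D = +0.173346+0.120677i
d^4_{-3,-1}: k∈[2..3] ⇒ +0.626828 -0.133445 = +0.493384;  D = -0.322327+0.373541i
d^4_{-2,-1}: k∈[1..3] ⇒ +0.937481 -0.598737 +0.050986 = +0.389730;  D = -0.267099-0.283809i
d^4_{-1,-1}: k∈[0..3] ⇒ +0.618265 -1.184594 +0.302624 -0.012885 = -0.276590;  D = -0.219974+0.167672i
d^4_{0,-1}: k∈[0..3] ⇒ -0.988192 +0.757350 -0.096739 +0.002059 = -0.325522;  D = -0.169451-0.277941i
d^4_{1,-1}: k∈[0..3] ⇒ +0.789729 -0.302624 +0.019328 -0.000165 = +0.506268;  D = -0.457245+0.217336i
d^4_{2,-1}: k∈[0..2] ⇒ -0.399158 +0.076479 -0.001954 = -0.324633;  D = +0.108236+0.306058i
d^4_{3,-1}: k∈[0..1] ⇒ +0.133445 -0.010227 = +0.123217;  D = +0.119798-0.028826i
d^4_{4,-1}: single k=0 term ⇒ -0.026979;  D = -0.003560-0.026743i
Y_4^{m'}(θ=2.4764,φ=1.6046) and Σ D·Y over m':
  (+0.1733+0.1207i)·(+0.0636-0.0087i)  (-0.3223+0.3735i)·(-0.0234-0.2304i)  (-0.2671-0.2838i)·(-0.4238+0.0287i)  (-0.2200+0.1677i)·(+0.0104+0.3062i)  (-0.1695-0.2779i)·(-0.2284+0.0000i)  (-0.4572+0.2173i)·(-0.0104+0.3062i)  (+0.1082+0.3061i)·(-0.4238-0.0287i)  (+0.1198-0.0288i)·(+0.0234-0.2304i)  (-0.0036-0.0267i)·(+0.0636+0.0087i)
Y_4^-1(R⁻¹ n̂) = +0.109393-0.122907i

Re=0.1094 Im=-0.1229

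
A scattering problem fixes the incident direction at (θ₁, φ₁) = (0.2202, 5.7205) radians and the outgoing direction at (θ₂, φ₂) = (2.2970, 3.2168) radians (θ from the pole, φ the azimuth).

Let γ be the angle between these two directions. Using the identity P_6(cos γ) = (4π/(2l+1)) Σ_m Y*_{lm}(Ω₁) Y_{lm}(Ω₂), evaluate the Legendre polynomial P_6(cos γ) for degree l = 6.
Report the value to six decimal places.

-0.354192

Addition theorem: P_6(cos γ) = (4π/13) Σ_m Y*_{lm}(Ω₁) Y_{lm}(Ω₂), m = −6…6:
  m=-6: Y*=(-0.000051, 0.000012)  Y=(0.075960, -0.036810)  product (-0.000003, 0.000003)
  m=-5: Y*=(-0.000769, -0.000262)  Y=(0.241538, -0.095365)  product (-0.000211, 0.000010)
  m=-4: Y*=(-0.004838, -0.005984)  Y=(0.410073, -0.127223)  product (-0.002745, -0.001838)
  m=-3: Y*=(-0.005793, -0.049177)  Y=(0.326083, -0.074846)  product (-0.005570, -0.015602)
  m=-2: Y*=(0.092287, -0.193302)  Y=(-0.093749, 0.014209)  product (-0.005905, 0.019433)
  m=-1: Y*=(0.472205, -0.297818)  Y=(-0.369605, 0.027850)  product (-0.166235, 0.123226)
  m=+0: Y*=(0.560689, -0.000000)  Y=(-0.009052, 0.000000)  product (-0.005075, 0.000000)
  m=+1: Y*=(-0.472205, -0.297818)  Y=(0.369605, 0.027850)  product (-0.166235, -0.123226)
  m=+2: Y*=(0.092287, 0.193302)  Y=(-0.093749, -0.014209)  product (-0.005905, -0.019433)
  m=+3: Y*=(0.005793, -0.049177)  Y=(-0.326083, -0.074846)  product (-0.005570, 0.015602)
  m=+4: Y*=(-0.004838, 0.005984)  Y=(0.410073, 0.127223)  product (-0.002745, 0.001838)
  m=+5: Y*=(0.000769, -0.000262)  Y=(-0.241538, -0.095365)  product (-0.000211, -0.000010)
  m=+6: Y*=(-0.000051, -0.000012)  Y=(0.075960, 0.036810)  product (-0.000003, -0.000003)
Σ over m = (-0.366414, -0.000000); ×(4π/13) → (-0.354192, -0.000000). Real part: -0.354192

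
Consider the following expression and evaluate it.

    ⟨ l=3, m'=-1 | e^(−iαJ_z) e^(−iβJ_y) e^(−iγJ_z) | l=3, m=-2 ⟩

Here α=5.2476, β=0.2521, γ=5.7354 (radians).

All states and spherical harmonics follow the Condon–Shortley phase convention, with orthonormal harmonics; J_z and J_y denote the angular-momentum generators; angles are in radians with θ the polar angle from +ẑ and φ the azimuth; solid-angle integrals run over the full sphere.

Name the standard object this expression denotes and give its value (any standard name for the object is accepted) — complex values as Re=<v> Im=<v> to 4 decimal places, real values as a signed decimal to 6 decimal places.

Wigner D-matrix element, Re=0.1965 Im=0.3132

This is a Wigner D-matrix element — the rotation-matrix element ⟨l m'| R(α,β,γ) |l m⟩ in the angular-momentum basis.
First d^3_{-1,-2}(β=0.2521), then the phase factors e^{-i(-1)α} and e^{-i(-2)γ}:
With c≡cos(β/2)=0.992066 and s≡sin(β/2)=0.125716, N=[2·24·1·120]^{1/2}=75.894664
k∈{0,1} keeps every argument non-negative
  k=0: (−1)^1·75.8947/(24)·0.9921^5·0.1257^1 = -0.382028
  k=1: (−1)^2·75.8947/(12)·0.9921^3·0.1257^3 = +0.012270
d^3_{-1,-2}(0.2521) = -0.382028 +0.012270 = -0.369759
Attach z-rotation phases: D = e^{-i(-1)(5.2476)}·(-0.369759)·e^{-i(-2)(5.7354)} = +0.196523+0.313209i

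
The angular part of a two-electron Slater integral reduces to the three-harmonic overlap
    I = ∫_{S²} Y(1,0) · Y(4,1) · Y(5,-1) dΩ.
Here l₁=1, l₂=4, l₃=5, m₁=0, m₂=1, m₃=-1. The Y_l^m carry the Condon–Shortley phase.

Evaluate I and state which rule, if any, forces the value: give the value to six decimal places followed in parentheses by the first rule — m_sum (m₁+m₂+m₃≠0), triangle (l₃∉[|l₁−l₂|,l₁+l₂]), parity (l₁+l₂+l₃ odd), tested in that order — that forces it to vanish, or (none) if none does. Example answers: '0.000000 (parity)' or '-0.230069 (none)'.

-0.240571 (none)

Rules hold: Σm=0, L=10 even, 3≤5≤5.
N = 3·9·11 = 297
Δ = 0!·2!·8!/11! = 1/495
Racah Σ t=0..0: t=0:+1/576 = 1/576
⇒ 3j(1 4 5; 0 0 0)² = 5/99, sgn -1
Racah Σ t=0..0: t=0:+1/720 = 1/720
⇒ 3j(1 4 5; 0 1 -1)² = 8/165, sgn +1
4πI² = N·(3j₀)²·(3jₘ)² = 8/11
I = -1·√(0.727273/4π) = -0.24057125
No selection rule forces the value: the integral is nonzero (none).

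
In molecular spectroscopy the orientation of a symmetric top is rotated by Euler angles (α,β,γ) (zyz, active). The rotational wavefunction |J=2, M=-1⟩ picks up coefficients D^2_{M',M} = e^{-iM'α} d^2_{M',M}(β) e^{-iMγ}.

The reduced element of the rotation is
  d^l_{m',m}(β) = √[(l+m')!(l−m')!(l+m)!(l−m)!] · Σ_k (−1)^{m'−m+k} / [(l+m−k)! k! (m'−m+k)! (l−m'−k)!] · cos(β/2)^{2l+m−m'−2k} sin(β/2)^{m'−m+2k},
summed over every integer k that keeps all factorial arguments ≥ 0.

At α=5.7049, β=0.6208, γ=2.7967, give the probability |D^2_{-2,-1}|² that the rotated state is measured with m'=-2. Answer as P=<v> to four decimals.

Split into d^2_{-2,-1}(β=0.6208) × two z-phases.
c=cos(0.620800/2)=0.952211, s=sin(0.620800/2)=0.305440; N=√[1·24·1·6]=12.000000
The bounds max(0,m−m')=1 and min(l+m,l−m')=1 give 1 term
  k=1: (−1)^0·12.0000/(6)·0.9522^3·0.3054^1 = +0.527419
d^2_{-2,-1}(0.6208) = +0.527419
|D^2_{-2,-1}|² = |d^2_{-2,-1}(β)|² = (+0.527419)² = 0.278170 (the z-rotation phases have unit modulus)

P=0.2782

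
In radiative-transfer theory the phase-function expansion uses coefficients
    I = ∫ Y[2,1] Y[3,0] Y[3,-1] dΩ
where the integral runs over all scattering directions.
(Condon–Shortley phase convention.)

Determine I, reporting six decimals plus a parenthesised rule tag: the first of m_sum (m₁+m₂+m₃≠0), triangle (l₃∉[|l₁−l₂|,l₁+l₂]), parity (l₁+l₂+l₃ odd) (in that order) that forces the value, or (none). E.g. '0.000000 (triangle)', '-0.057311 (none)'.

-0.059471 (none)

Checks pass: Σm=0; 8 even; l₃=3∈[1,5].
(2·2+1)(2·3+1)(2·3+1) = 245
Δ: 2! 2! 4! / 9! → 1/3780
sum: t=0:+1/24 t=1:−1/4 t=2:+1/24 = -1/6
3j²(2 3 3; 0 0 0) = Δ·Π!·Σ² = 4/105  (sign +1)
sum: t=0:+1/12 t=1:−1/8 = -1/24
3j²(2 3 3; 1 0 -1) = Δ·Π!·Σ² = 1/210  (sign -1)
combine: 4πI² = 245·4/105·1/210 = 2/45
take √, sign -1: I = -0.05947080
No selection rule forces the value: the integral is nonzero (none).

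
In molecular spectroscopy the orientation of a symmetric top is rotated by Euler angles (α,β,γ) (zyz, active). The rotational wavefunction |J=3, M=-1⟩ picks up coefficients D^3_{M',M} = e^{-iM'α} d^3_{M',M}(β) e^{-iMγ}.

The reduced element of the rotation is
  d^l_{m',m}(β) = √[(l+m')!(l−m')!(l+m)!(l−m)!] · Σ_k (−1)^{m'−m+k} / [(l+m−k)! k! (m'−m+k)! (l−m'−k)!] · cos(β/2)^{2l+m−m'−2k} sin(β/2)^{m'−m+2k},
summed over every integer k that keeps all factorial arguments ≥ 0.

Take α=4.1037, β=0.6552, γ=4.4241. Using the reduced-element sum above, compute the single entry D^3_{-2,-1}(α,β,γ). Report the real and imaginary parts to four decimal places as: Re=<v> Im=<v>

Re=0.5941 Im=0.0388

First d^3_{-2,-1}(β=0.6552), then the phase factors e^{-i(-2)α} and e^{-i(-1)γ}:
c=cos(0.655200/2)=0.946817, s=sin(0.655200/2)=0.321772; N=√[1·120·2·24]=75.894664
k∈{1,2} keeps every argument non-negative
  k=1: (−1)^0·75.8947/(24)·0.9468^5·0.3218^1 = +0.774245
  k=2: (−1)^1·75.8947/(12)·0.9468^3·0.3218^3 = -0.178843
d^3_{-2,-1}(0.6552) = +0.774245 -0.178843 = +0.595403
D = (-0.346107+0.938195i)·(+0.595403)·(-0.284312-0.958732i) = +0.594140+0.038751i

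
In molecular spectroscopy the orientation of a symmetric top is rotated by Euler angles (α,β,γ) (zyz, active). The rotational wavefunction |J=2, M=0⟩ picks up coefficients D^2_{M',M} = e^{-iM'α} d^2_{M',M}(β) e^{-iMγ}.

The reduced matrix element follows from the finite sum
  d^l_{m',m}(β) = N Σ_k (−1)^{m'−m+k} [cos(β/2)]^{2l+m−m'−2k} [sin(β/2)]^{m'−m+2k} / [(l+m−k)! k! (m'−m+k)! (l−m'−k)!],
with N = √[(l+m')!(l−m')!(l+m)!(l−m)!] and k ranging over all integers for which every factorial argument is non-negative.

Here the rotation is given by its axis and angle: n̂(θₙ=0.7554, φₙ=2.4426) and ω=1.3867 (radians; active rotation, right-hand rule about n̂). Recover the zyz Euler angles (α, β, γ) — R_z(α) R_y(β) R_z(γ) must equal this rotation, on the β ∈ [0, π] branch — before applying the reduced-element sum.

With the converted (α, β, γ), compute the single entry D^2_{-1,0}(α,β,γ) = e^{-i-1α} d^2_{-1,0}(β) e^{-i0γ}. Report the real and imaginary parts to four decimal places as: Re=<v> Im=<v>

Re=0.0917 Im=0.5872

Axis–angle → zyz. n̂ = (sinθₙcosφₙ, sinθₙsinφₙ, cosθₙ) = (-0.524805, +0.441134, +0.727997), ω = 1.3867.
R = I cosω + sinω [n̂]ₓ + (1−cosω) n̂n̂ᵀ gives
  R = [+0.408061, -0.904826, +0.121562; +0.526566, +0.342035, +0.778293; -0.745798, -0.253581, +0.616021]
β = atan2(√(R₁₃²+R₂₃²), R₃₃) = 0.907115; α = atan2(R₂₃, R₁₃) mod 2π = 1.415858; γ = atan2(R₃₂, −R₃₁) mod 2π = 5.955436
Split into d^2_{-1,0}(β=0.9071) × two z-phases.
With c≡cos(β/2)=0.898894 and s≡sin(β/2)=0.438166, N=[1·6·2·2]^{1/2}=4.898979
The bounds max(0,m−m')=1 and min(l+m,l−m')=2 give 2 terms
  k=1: (−1)^0·4.8990/(2)·0.8989^3·0.4382^1 = +0.779543
  k=2: (−1)^1·4.8990/(2)·0.8989^1·0.4382^3 = -0.185225
d^2_{-1,0}(0.9071) = +0.779543 -0.185225 = +0.594317
D = (+0.154319+0.988021i)·(+0.594317)·(+1.000000+0.000000i) = +0.091715+0.587198i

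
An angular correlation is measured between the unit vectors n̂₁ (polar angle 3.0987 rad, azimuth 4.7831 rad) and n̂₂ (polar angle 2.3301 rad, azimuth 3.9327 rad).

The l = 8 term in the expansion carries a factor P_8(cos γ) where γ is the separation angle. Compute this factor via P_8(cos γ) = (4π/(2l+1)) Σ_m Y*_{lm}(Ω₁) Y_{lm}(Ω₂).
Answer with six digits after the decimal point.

Term-by-term m-sum for l=8 (normalisation 4π/17 = 0.739198):
  m=-8: Y*=(0.000000, 0.000000)  Y=(0.039440, -0.001803)  product (0.000000, 0.000000)
  m=-7: Y*=(0.000000, -0.000000)  Y=(0.110137, 0.101668)  product (0.000000, -0.000000)
  m=-6: Y*=(-0.000000, -0.000000)  Y=(0.011466, 0.334602)  product (0.000000, -0.000000)
  m=-5: Y*=(-0.000000, 0.000001)  Y=(-0.317026, 0.335663)  product (-0.000000, -0.000001)
  m=-4: Y*=(0.000044, 0.000013)  Y=(-0.306734, 0.007006)  product (-0.000013, -0.000004)
  m=-3: Y*=(0.000230, -0.001070)  Y=(0.092818, 0.089691)  product (0.000117, -0.000079)
  m=-2: Y*=(-0.018599, -0.002648)  Y=(0.004373, 0.382987)  product (0.000933, -0.007135)
  m=-1: Y*=(-0.014710, 0.207686)  Y=(-0.034077, 0.034468)  product (-0.006657, -0.007584)
  m=+0: Y*=(1.124904, -0.000000)  Y=(0.366812, 0.000000)  product (0.412628, 0.000000)
  m=+1: Y*=(0.014710, 0.207686)  Y=(0.034077, 0.034468)  product (-0.006657, 0.007584)
  m=+2: Y*=(-0.018599, 0.002648)  Y=(0.004373, -0.382987)  product (0.000933, 0.007135)
  m=+3: Y*=(-0.000230, -0.001070)  Y=(-0.092818, 0.089691)  product (0.000117, 0.000079)
  m=+4: Y*=(0.000044, -0.000013)  Y=(-0.306734, -0.007006)  product (-0.000013, 0.000004)
  m=+5: Y*=(0.000000, 0.000001)  Y=(0.317026, 0.335663)  product (-0.000000, 0.000001)
  m=+6: Y*=(-0.000000, 0.000000)  Y=(0.011466, -0.334602)  product (0.000000, 0.000000)
  m=+7: Y*=(-0.000000, -0.000000)  Y=(-0.110137, 0.101668)  product (0.000000, 0.000000)
  m=+8: Y*=(0.000000, -0.000000)  Y=(0.039440, 0.001803)  product (0.000000, -0.000000)
Accumulated sum (0.401387, 0.000000); after 4π/(2l+1) scaling, (0.296704, 0.000000) ⇒ P_8 = 0.296704

0.296704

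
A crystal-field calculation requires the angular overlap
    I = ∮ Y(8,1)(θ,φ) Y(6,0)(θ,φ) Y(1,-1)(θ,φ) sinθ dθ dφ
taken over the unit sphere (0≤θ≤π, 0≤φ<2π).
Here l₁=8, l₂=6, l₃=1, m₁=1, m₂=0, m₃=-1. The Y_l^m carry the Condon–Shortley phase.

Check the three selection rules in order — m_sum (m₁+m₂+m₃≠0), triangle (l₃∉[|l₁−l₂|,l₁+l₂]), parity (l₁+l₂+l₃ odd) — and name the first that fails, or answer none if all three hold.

azimuthal sum: 1 + 0 − 1 = 0  ✓
l₃ must lie in [2,14]; have l₃=1  ✗
L = 8 + 6 + 1 = 15 (odd)

triangle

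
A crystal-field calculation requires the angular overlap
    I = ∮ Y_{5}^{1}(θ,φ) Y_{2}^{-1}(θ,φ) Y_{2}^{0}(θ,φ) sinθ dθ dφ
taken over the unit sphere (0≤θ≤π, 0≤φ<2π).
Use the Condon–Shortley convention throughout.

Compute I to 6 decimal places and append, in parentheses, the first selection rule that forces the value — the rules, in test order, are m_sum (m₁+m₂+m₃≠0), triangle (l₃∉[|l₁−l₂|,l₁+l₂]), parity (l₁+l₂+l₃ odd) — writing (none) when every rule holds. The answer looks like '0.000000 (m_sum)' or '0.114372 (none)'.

triangle: need 3≤l₃≤7, have 2; I=0

0.000000 (triangle)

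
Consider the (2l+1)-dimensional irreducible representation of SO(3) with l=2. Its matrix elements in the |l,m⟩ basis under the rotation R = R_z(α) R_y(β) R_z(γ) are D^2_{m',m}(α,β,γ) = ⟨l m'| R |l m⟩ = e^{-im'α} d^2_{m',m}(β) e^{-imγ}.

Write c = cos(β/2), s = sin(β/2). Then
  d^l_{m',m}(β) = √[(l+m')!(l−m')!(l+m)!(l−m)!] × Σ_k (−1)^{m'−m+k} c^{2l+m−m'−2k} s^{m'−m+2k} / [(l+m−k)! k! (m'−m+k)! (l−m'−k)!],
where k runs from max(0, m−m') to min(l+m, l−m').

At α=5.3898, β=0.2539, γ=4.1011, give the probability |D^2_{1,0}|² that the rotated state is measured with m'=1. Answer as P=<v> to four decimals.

First d^2_{1,0}(β=0.2539), then the phase factors e^{-i(1)α} and e^{-i(0)γ}:
Half-angle: c=0.991953, s=0.126609. N=√(6·1·2·2)=4.898979
The bounds max(0,m−m')=0 and min(l+m,l−m')=1 give 2 terms
  k=0: (−1)^1·4.8990/(2)·0.9920^3·0.1266^1 = -0.302701
  k=1: (−1)^2·4.8990/(2)·0.9920^1·0.1266^3 = +0.004931
d^2_{1,0}(0.2539) = -0.302701 +0.004931 = -0.297770
|D^2_{1,0}|² = |d^2_{1,0}(β)|² = (-0.297770)² = 0.088667 (the z-rotation phases have unit modulus)

P=0.0887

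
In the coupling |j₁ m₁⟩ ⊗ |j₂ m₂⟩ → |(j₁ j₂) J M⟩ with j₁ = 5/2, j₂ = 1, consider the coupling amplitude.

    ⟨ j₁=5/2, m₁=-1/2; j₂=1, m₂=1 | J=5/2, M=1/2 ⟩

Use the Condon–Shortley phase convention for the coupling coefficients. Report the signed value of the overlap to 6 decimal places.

-0.717137

√[6·1!4!1!/7! · 2!3!2!0!3!2!] = √(288/35)
  +(−1)^1/∏(1,0,2,1,2,0)! = -1/4  (running -1/4)
⟨..|..⟩ = √(288/35)·(-1/4) = -0.717137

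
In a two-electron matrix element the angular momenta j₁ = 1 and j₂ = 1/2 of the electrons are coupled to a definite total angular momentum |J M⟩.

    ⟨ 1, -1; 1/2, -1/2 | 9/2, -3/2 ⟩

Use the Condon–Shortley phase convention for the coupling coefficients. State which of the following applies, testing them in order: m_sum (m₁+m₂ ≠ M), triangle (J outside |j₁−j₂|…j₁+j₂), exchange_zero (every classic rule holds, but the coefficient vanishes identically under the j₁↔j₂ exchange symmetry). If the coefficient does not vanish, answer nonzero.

triangle

m-sum: m₁+m₂ = -1+(-1/2) = -3/2, M = -3/2  ✓
triangle: need |j₁−j₂| ≤ J ≤ j₁+j₂, i.e. J ∈ [1/2, 3/2]; J = 9/2 is outside ✗ ⇒ coefficient is 0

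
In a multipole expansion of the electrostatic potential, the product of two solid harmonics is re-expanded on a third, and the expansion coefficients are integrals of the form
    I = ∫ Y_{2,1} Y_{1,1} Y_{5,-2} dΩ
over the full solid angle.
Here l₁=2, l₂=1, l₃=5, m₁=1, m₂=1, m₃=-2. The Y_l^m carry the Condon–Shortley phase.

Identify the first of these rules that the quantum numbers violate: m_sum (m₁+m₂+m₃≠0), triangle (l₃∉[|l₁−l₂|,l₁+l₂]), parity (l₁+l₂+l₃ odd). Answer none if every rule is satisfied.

triangle

azimuthal sum: 1 + 1 − 2 = 0  ✓
l₃ must lie in [1,3]; have l₃=5  ✗
L = 2 + 1 + 5 = 8 (even)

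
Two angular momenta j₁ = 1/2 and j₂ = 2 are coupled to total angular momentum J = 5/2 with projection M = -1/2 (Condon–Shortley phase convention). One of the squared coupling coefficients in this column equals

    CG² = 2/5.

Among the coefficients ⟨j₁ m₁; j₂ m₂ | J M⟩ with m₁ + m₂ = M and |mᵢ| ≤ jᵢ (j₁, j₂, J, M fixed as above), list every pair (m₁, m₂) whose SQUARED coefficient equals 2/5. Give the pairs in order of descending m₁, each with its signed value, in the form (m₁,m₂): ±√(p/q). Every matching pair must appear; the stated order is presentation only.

Admissible pairs with m₁+m₂ = M = -1/2: (-1/2,0), (1/2,-1)
  (m₁,m₂)=(1/2,-1): CG² = 2/5, CG = +√(2/5)   ← matches the target
  (m₁,m₂)=(-1/2,0): CG² = 3/5, CG = +√(3/5)
Pairs with CG² = 2/5: (1/2,-1): +√(2/5)

(1/2,-1): +√(2/5)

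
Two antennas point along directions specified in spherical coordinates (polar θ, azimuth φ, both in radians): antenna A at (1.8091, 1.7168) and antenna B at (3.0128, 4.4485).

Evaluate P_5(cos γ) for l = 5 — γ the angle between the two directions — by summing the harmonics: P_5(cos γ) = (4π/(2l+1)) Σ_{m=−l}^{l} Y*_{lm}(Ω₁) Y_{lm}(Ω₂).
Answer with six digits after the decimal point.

0.209520

Term-by-term m-sum for l=5 (normalisation 4π/11 = 1.142397):
  [-5]  conj(Y_{5,-5})(Ω₁) = -0.26819 + 0.29967j ; Y_{5,-5}(Ω₂) = -0.00002 + 0.00000j ; Δ = 0.00000 - 0.00001j
  [-4]  conj(Y_{5,-4})(Ω₁) = -0.25772 - 0.17033j ; Y_{5,-4}(Ω₂) = -0.00020 - 0.00034j ; Δ = -0.00001 + 0.00012j
  [-3]  conj(Y_{5,-3})(Ω₁) = -0.06712 + 0.14330j ; Y_{5,-3}(Ω₂) = 0.00409 - 0.00404j ; Δ = 0.00030 + 0.00086j
  [-2]  conj(Y_{5,-2})(Ω₁) = -0.30130 - 0.09057j ; Y_{5,-2}(Ω₂) = 0.04672 + 0.02723j ; Δ = -0.01161 - 0.01244j
  [-1]  conj(Y_{5,-1})(Ω₁) = -0.01291 + 0.08779j ; Y_{5,-1}(Ω₂) = -0.08094 + 0.29958j ; Δ = -0.02525 - 0.01097j
  [+0]  conj(Y_{5,0})(Ω₁) = -0.31182 + 0.00000j ; Y_{5,0}(Ω₂) = -0.82270 + 0.00000j ; Δ = 0.25653 + 0.00000j
  [+1]  conj(Y_{5,1})(Ω₁) = 0.01291 + 0.08779j ; Y_{5,1}(Ω₂) = 0.08094 + 0.29958j ; Δ = -0.02525 + 0.01097j
  [+2]  conj(Y_{5,2})(Ω₁) = -0.30130 + 0.09057j ; Y_{5,2}(Ω₂) = 0.04672 - 0.02723j ; Δ = -0.01161 + 0.01244j
  [+3]  conj(Y_{5,3})(Ω₁) = 0.06712 + 0.14330j ; Y_{5,3}(Ω₂) = -0.00409 - 0.00404j ; Δ = 0.00030 - 0.00086j
  [+4]  conj(Y_{5,4})(Ω₁) = -0.25772 + 0.17033j ; Y_{5,4}(Ω₂) = -0.00020 + 0.00034j ; Δ = -0.00001 - 0.00012j
  [+5]  conj(Y_{5,5})(Ω₁) = 0.26819 + 0.29967j ; Y_{5,5}(Ω₂) = 0.00002 + 0.00000j ; Δ = 0.00000 + 0.00001j
Σ over m = 0.18340 + 0.00000j; ×(4π/11) → 0.20952 + 0.00000j. Real part: 0.209520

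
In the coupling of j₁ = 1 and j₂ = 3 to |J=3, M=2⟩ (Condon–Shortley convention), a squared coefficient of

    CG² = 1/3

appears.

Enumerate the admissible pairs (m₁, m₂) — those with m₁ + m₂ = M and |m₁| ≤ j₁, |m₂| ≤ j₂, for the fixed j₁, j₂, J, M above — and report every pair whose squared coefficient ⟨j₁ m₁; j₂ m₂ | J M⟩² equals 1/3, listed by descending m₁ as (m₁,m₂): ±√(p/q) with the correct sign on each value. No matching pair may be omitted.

(0,2): −√(1/3)

Admissible pairs with m₁+m₂ = M = 2: (-1,3), (0,2), (1,1)
  (m₁,m₂)=(1,1): CG² = 5/12, CG = +√(5/12)
  (m₁,m₂)=(0,2): CG² = 1/3, CG = −√(1/3)   ← matches the target
  (m₁,m₂)=(-1,3): CG² = 1/4, CG = −√(1/4)
Pairs with CG² = 1/3: (0,2): −√(1/3)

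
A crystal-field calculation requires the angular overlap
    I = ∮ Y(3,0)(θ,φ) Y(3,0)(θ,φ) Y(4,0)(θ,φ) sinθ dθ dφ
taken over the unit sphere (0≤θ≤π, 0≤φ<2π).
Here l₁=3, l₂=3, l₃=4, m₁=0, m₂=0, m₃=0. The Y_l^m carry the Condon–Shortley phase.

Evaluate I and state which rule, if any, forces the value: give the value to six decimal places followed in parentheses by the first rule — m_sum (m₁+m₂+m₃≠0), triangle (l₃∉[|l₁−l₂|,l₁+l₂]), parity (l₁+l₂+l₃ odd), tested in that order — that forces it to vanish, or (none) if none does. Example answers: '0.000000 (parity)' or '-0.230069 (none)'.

m-sum 0 ✓  L=10 even ✓  0≤4≤6 ✓
Π(2lᵢ+1) = 7×7×9 = 441
triangle coeff Δ(3,3,4) = 1/34650
Σ_t [0,2]: t=0:+1/72 t=1:−1/16 t=2:+1/72 = -5/144
(3j)²=2/77 [(3 3 4; 0 0 0)], sign=-1
(m-triple is (0,0,0) — same symbol as above.)
⇒ 4πI² = 36/121
I = (+1)√(36/121/(4π)) = 0.15386989
No selection rule forces the value: the integral is nonzero (none).

0.153870 (none)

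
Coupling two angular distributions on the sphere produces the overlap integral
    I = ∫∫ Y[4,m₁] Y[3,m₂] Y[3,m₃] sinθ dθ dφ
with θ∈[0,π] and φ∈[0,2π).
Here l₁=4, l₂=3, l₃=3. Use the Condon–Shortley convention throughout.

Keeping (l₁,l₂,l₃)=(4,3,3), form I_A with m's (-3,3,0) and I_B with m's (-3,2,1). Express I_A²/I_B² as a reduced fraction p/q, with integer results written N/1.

9/2

Shared (l₁,l₂,l₃)=(4,3,3): N and (l;000)² cancel in I_A²/I_B².
A: Δ = 4!·4!·2!/11! = 1/34650; Racah Σ t=4..4: t=4:+1/288 = 1/288; ⇒ 3j(4 3 3; -3 3 0)² = 1/22, sgn -1
B: Δ = 4!·4!·2!/11! = 1/34650; Racah Σ t=3..4: t=3:−1/288 t=4:+1/144 = 1/288; ⇒ 3j(4 3 3; -3 2 1)² = 1/99, sgn +1
I_A²/I_B² = (1/22)/(1/99) = 9/2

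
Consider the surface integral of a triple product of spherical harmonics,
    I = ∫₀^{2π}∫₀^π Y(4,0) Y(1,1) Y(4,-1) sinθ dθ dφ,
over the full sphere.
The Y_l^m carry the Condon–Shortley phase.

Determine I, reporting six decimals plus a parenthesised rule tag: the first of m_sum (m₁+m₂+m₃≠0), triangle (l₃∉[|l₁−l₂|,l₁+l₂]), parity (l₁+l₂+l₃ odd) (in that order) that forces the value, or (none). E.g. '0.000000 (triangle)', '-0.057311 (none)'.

0.000000 (parity)

L=9 odd ⇒ parity kills the (l;000) factor ⇒ I = 0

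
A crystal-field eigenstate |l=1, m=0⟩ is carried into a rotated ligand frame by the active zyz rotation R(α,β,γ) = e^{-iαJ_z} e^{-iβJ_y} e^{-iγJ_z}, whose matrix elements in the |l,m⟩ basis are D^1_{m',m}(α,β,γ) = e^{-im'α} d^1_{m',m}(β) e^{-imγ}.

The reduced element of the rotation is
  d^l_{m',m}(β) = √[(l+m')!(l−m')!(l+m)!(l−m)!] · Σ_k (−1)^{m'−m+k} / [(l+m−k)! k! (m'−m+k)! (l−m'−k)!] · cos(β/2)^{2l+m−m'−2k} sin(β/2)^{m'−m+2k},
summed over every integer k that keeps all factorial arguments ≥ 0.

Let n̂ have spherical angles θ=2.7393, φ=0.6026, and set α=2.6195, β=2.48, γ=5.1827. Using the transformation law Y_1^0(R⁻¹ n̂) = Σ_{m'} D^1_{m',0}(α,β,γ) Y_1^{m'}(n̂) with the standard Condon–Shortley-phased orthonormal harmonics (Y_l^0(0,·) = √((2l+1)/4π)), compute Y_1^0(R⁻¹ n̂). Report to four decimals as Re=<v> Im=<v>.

Re=0.3040 Im=0.0000

Need the full column D^1_{m',0} for m'=−1..1 at α=2.6195, β=2.4800, γ=5.1827.
cos(β/2)=0.324796, sin(β/2)=0.945784
d^1_{-1,0}: single k=1 term ⇒ +0.434428;  D = -0.376553+0.216647i
d^1_{0,0}: k∈[0..1] ⇒ +0.105493 -0.894507 = -0.789015;  D = -0.789015+0.000000i
d^1_{1,0}: single k=0 term ⇒ -0.434428;  D = +0.376553+0.216647i
Y_1^{m'}(θ=2.7393,φ=0.6026) and Σ D·Y over m':
  (-0.3766+0.2166i)·(+0.1114-0.0767i)  (-0.7890+0.0000i)·(-0.4496+0.0000i)  (+0.3766+0.2166i)·(-0.1114-0.0767i)
Y_1^0(R⁻¹ n̂) = +0.304028+0.000000i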